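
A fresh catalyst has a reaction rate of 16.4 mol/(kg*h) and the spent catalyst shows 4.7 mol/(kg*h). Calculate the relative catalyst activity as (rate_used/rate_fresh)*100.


Activity (%) = (rate_used / rate_fresh) * 100
rate_used = 4.7, rate_fresh = 16.4
= (4.7 / 16.4) * 100
= 0.2866 * 100 = 28.66

28.66 %


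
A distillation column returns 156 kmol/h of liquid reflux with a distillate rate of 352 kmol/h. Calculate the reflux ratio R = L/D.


Reflux ratio definition: R = L / D (liquid returned / distillate withdrawn)
L = 156 kmol/h, D = 352 kmol/h
R = 156 / 352 = 0.4432

0.4432


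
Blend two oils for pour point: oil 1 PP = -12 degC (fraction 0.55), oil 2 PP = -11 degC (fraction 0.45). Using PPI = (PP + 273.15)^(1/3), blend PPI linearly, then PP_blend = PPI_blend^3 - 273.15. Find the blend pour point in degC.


PPI_1 = (-12 + 273.15)^(1/3) = 6.391901
PPI_2 = (-11 + 273.15)^(1/3) = 6.400049
PPI_blend = 0.55 * 6.391901 + 0.45 * 6.400049 = 6.395568
PP_blend = 6.395568^3 - 273.15 = 261.5998 - 273.15 = -11.55

-11.55 degC


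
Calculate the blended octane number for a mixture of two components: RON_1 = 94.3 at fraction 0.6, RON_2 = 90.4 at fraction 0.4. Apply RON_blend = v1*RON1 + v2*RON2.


Linear blending: RON_blend = sum(vi * RONi)
Contribution 1: 0.6 * 94.3 = 56.58
Contribution 2: 0.4 * 90.4 = 36.16
RON_blend = 56.58 + 36.16 = 92.74

92.74


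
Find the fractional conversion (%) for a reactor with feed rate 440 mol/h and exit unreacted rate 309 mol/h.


X = (F_in - F_out) / F_in * 100
Moles reacted = 440 - 309 = 131
X = 131 / 440 * 100
= 0.2977 * 100
= 29.77 %

29.77 %


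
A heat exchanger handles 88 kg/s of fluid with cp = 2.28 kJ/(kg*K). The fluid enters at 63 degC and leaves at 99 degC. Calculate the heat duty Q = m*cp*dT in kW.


Q = m_dot * cp * delta_T
delta_T = 99 - 63 = 36 K
Q = 88 * 2.28 * 36
= 200.64 * 36
= 7223.04 kW

7223.04 kW


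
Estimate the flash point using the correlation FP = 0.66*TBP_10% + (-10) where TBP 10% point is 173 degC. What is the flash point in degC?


FP = 0.66 * 173 + (-10) = 104.18

104.18 degC


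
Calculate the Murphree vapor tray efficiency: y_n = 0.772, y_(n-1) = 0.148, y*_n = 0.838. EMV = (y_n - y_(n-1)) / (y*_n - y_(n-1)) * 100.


Murphree vapor efficiency: EMV = (y_n - y_(n-1)) / (y*_n - y_(n-1)) * 100
EMV = (0.772 - 0.148) / (0.838 - 0.148) * 100 = 0.624 / 0.69 * 100 = 90.43

90.43 %


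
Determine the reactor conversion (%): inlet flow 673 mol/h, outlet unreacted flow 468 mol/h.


X = (F_in - F_out) / F_in * 100
Moles reacted = 673 - 468 = 205
X = 205 / 673 * 100
= 0.3046 * 100
= 30.46 %

30.46 %


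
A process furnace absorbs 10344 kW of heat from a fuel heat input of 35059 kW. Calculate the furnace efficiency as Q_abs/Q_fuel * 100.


Furnace efficiency = Q_absorbed / Q_fuel * 100
= 10344 / 35059 * 100 = 29.50

29.50 %


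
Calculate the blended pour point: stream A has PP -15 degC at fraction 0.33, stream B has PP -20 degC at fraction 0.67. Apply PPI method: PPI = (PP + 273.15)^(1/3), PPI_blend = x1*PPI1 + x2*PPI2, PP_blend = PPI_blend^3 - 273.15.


PPI_1 = (-15 + 273.15)^(1/3) = 6.36733
PPI_2 = (-20 + 273.15)^(1/3) = 6.325953
PPI_blend = 0.33 * 6.36733 + 0.67 * 6.325953 = 6.339607
PP_blend = 6.339607^3 - 273.15 = 254.7927 - 273.15 = -18.36

-18.36 degC


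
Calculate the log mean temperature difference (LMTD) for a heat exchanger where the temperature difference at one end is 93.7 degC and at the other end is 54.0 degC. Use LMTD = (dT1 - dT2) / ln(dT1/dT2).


LMTD = (dT1 - dT2) / ln(dT1/dT2)
= (93.7 - 54.0) / ln(93.7 / 54.0) = 39.7 / 0.551114 = 72.04

72.04 degC


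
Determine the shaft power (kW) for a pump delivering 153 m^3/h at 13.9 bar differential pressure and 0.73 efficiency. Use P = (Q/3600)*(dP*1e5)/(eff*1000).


Q = 153 / 3600 = 0.0425 m^3/s
P = 0.0425 * (13.9 * 1e5) / 0.73 / 1000 = 80.92

80.92 kW


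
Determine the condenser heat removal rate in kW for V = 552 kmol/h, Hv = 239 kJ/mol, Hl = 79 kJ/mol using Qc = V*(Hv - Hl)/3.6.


Qc = 552 * (239 - 79) / 3.6 = 552 * 160 / 3.6 = 24530

24530 kW


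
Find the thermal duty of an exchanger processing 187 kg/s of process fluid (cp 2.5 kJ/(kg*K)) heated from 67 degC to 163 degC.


Q = m_dot * cp * delta_T
delta_T = 163 - 67 = 96 K
Q = 187 * 2.5 * 96
= 467.5 * 96
= 44880 kW

44880 kW


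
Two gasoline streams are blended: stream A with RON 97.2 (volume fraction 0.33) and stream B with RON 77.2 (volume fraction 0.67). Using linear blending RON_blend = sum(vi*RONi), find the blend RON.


Linear blending: RON_blend = sum(vi * RONi)
Contribution 1: 0.33 * 97.2 = 32.076
Contribution 2: 0.67 * 77.2 = 51.724
RON_blend = 32.076 + 51.724 = 83.8

83.8


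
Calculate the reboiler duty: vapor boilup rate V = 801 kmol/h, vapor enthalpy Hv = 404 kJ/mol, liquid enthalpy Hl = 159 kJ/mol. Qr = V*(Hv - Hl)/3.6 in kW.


Qr = 801 * (404 - 159) / 3.6 = 801 * 245 / 3.6 = 54510

54510 kW


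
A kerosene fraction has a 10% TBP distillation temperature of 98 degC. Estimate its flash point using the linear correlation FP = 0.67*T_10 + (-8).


FP = 0.67 * 98 + (-8) = 57.66

57.66 degC


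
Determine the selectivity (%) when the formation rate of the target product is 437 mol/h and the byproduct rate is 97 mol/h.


Selectivity = desired / (desired + undesired) * 100
Total products = 437 + 97 = 534 mol/h
S = 437 / 534 * 100
= 0.8184 * 100
= 81.84 %

81.84 %


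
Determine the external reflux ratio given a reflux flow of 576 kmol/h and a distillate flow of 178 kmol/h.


Reflux ratio definition: R = L / D (liquid returned / distillate withdrawn)
L = 576 kmol/h, D = 178 kmol/h
R = 576 / 178 = 3.236

3.236


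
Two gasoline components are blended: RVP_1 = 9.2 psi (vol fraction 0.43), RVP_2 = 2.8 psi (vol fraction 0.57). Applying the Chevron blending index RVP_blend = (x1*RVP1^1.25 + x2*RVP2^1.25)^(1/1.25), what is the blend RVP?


Chevron index: RVP_blend = (sum xi*RVPi^1.25)^(1/1.25)
RVP^1.25 terms: 0.43 * 9.2^1.25 + 0.57 * 2.8^1.25 = 8.95428
RVP_blend = 8.95428^(1/1.25) = 5.776

5.776 psi


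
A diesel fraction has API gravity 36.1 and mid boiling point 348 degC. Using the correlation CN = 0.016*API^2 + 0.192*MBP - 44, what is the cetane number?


CN = 0.016 * 36.1^2 + 0.192 * 348 - 44
CN = 20.85136 + 66.816 - 44 = 43.66736

43.66736


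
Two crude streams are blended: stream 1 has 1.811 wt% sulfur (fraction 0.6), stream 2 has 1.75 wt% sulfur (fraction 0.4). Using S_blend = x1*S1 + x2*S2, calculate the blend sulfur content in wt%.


Linear sulfur blending: S_blend = x1*S1 + x2*S2
Contribution 1: 0.6 * 1.811 = 1.0866 wt%
Contribution 2: 0.4 * 1.75 = 0.7 wt%
S_blend = 1.0866 + 0.7 = 1.7866

1.7866 wt%


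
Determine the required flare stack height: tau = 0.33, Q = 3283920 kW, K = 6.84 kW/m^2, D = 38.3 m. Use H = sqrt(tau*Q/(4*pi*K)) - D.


tau*Q/(4*pi*K) = 0.33 * 3283920 / (4 * pi * 6.84) = 12607.8
sqrt(12607.8) = 112.284
H = 112.284 - 38.3 = 73.98

73.98 m


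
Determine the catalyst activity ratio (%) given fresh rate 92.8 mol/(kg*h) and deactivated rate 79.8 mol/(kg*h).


Activity (%) = (rate_used / rate_fresh) * 100
rate_used = 79.8, rate_fresh = 92.8
= (79.8 / 92.8) * 100
= 0.8599 * 100 = 85.99

85.99 %


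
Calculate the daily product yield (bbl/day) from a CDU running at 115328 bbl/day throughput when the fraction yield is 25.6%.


Crude throughput = 115328 bbl/day
Fraction yield = 25.6%
yield = throughput * fraction / 100
yield = 115328 * 25.6 / 100 = 29523.968

29523.968 bbl/day


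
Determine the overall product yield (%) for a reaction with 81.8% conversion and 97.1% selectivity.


Overall yield = conversion (%) * selectivity (%) / 100
Conversion = 81.8%, Selectivity = 97.1%
Y = 81.8 * 97.1 / 100
= 79.4278 %

79.4278 %


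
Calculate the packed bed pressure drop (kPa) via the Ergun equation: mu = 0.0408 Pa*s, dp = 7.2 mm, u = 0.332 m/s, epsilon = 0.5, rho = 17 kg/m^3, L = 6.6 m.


dp = 7.2 mm = 0.0072 m
Viscous term = 150*0.0408*0.332*(1-0.5)^2 / (0.0072^2*0.5^3) = 78388.9
Inertial term = 1.75*17*0.332^2*(1-0.5) / (0.0072*0.5^3) = 1821.76
dP/L = 78388.9 + 1821.76 = 80210.7 Pa/m
dP = 80210.7 * 6.6 / 1000 = 529.4 kPa

529.4 kPa


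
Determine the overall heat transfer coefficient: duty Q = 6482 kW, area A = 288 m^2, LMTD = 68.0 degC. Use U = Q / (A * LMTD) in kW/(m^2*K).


From Q = U*A*LMTD, U = Q / (A * LMTD)
U = 6482 / (288 * 68.0) = 6482 / 19584 = 0.3310

0.3310 kW/(m^2*K)


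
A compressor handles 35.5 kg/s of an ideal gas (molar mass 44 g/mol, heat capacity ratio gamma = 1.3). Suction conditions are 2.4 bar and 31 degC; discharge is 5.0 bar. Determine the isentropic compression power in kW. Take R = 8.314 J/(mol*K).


Isentropic work: W = m*(gamma/(gamma-1))*(R*T1/MW)*((P2/P1)^((gamma-1)/gamma) - 1)
T1 = 31 + 273.15 = 304.15 K
Pressure ratio = 5.0 / 2.4 = 2.08333
Exponent = (1.3 - 1)/1.3 = 0.230769
(P2/P1)^exp - 1 = 2.08333^0.230769 - 1 = 0.184567
W = 35.5 * 1.3 / 0.3 * 8.314 * 304.15 / 44 * 0.184567 = 1632

1632 kW


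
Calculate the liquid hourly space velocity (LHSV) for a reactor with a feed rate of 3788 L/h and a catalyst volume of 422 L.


LHSV = volumetric feed rate / catalyst volume
= 3788 L/h / 422 L
= 8.976 h^-1

8.976 h^-1


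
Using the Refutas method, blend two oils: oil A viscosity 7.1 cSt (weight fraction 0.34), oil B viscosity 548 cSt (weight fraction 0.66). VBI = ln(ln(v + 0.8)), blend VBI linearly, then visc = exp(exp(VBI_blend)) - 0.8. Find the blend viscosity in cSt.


Refutas method: VBN_i = 14.534*ln(ln(visc_i + 0.8)) + 10.975, blended linearly by mass fraction; since VBN is linear in VBI_i = ln(ln(visc_i + 0.8)) and the fractions sum to 1, blend VBI directly: visc = exp(exp(VBI_blend)) - 0.8
VBI_1 = ln(ln(7.1 + 0.8)) = 0.726032
VBI_2 = ln(ln(548 + 0.8)) = 1.84178
VBI_blend = 0.34 * 0.726032 + 0.66 * 1.84178 = 1.46243
visc_blend = exp(exp(1.46243)) - 0.8 = 74.12

74.12 cSt


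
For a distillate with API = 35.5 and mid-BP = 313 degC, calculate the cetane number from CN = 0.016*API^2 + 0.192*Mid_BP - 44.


CN = 0.016 * 35.5^2 + 0.192 * 313 - 44
CN = 20.164 + 60.096 - 44 = 36.26

36.26


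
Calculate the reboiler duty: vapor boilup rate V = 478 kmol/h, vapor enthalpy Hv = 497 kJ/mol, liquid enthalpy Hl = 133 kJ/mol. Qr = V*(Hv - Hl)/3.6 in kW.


Qr = 478 * (497 - 133) / 3.6 = 478 * 364 / 3.6 = 48330

48330 kW


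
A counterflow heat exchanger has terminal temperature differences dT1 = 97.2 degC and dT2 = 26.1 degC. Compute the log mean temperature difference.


LMTD = (dT1 - dT2) / ln(dT1/dT2)
= (97.2 - 26.1) / ln(97.2 / 26.1) = 71.1 / 1.31484 = 54.08

54.08 degC


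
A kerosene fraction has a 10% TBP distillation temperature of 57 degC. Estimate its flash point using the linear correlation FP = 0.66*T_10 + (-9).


FP = 0.66 * 57 + (-9) = 28.62

28.62 degC


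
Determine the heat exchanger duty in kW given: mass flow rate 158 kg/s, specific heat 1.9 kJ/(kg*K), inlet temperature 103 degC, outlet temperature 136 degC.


Q = m_dot * cp * delta_T
delta_T = 136 - 103 = 33 K
Q = 158 * 1.9 * 33
= 300.2 * 33
= 9906.6 kW

9906.6 kW


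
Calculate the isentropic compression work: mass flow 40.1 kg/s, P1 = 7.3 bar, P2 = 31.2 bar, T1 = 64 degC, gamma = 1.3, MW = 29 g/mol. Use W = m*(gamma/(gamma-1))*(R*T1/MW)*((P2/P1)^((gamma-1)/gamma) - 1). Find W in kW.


Isentropic work: W = m*(gamma/(gamma-1))*(R*T1/MW)*((P2/P1)^((gamma-1)/gamma) - 1)
T1 = 64 + 273.15 = 337.15 K
Pressure ratio = 31.2 / 7.3 = 4.27397
Exponent = (1.3 - 1)/1.3 = 0.230769
(P2/P1)^exp - 1 = 4.27397^0.230769 - 1 = 0.398223
W = 40.1 * 1.3 / 0.3 * 8.314 * 337.15 / 29 * 0.398223 = 6688

6688 kW


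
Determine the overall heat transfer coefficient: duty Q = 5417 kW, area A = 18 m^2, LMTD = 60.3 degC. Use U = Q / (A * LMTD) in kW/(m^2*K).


From Q = U*A*LMTD, U = Q / (A * LMTD)
U = 5417 / (18 * 60.3) = 5417 / 1085.4 = 4.991

4.991 kW/(m^2*K)


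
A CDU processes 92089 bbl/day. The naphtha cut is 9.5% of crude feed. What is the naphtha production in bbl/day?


Crude throughput = 92089 bbl/day
Fraction yield = 9.5%
yield = throughput * fraction / 100
yield = 92089 * 9.5 / 100 = 8748.455

8748.455 bbl/day


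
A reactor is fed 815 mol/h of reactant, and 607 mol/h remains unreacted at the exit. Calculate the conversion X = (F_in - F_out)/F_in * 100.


X = (F_in - F_out) / F_in * 100
Moles reacted = 815 - 607 = 208
X = 208 / 815 * 100
= 0.2552 * 100
= 25.52 %

25.52 %


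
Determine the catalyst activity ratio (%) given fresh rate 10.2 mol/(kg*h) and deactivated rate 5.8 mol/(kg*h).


Activity (%) = (rate_used / rate_fresh) * 100
rate_used = 5.8, rate_fresh = 10.2
= (5.8 / 10.2) * 100
= 0.5686 * 100 = 56.86

56.86 %


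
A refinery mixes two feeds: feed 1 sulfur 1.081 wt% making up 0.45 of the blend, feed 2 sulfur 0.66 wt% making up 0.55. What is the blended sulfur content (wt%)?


Linear sulfur blending: S_blend = x1*S1 + x2*S2
Contribution 1: 0.45 * 1.081 = 0.48645 wt%
Contribution 2: 0.55 * 0.66 = 0.363 wt%
S_blend = 0.48645 + 0.363 = 0.84945

0.84945 wt%


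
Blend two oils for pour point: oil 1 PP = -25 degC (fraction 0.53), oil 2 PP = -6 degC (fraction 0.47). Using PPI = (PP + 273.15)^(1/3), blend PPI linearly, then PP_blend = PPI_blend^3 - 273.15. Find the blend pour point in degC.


PPI_1 = (-25 + 273.15)^(1/3) = 6.284028
PPI_2 = (-6 + 273.15)^(1/3) = 6.440482
PPI_blend = 0.53 * 6.284028 + 0.47 * 6.440482 = 6.357561
PP_blend = 6.357561^3 - 273.15 = 256.9636 - 273.15 = -16.19

-16.19 degC


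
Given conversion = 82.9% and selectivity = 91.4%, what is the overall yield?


Overall yield = conversion (%) * selectivity (%) / 100
Conversion = 82.9%, Selectivity = 91.4%
Y = 82.9 * 91.4 / 100
= 75.7706 %

75.7706 %


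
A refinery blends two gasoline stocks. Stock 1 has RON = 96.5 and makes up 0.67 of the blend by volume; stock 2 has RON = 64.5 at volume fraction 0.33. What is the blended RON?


Linear blending: RON_blend = sum(vi * RONi)
Contribution 1: 0.67 * 96.5 = 64.655
Contribution 2: 0.33 * 64.5 = 21.285
RON_blend = 64.655 + 21.285 = 85.94

85.94


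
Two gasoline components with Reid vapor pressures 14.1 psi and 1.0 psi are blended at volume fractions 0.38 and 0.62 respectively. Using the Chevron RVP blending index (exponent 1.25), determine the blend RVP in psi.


Chevron index: RVP_blend = (sum xi*RVPi^1.25)^(1/1.25)
RVP^1.25 terms: 0.38 * 14.1^1.25 + 0.62 * 1.0^1.25 = 11.0026
RVP_blend = 11.0026^(1/1.25) = 6.811

6.811 psi


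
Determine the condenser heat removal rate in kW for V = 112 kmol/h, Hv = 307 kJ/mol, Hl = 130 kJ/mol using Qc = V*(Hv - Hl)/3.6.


Qc = 112 * (307 - 130) / 3.6 = 112 * 177 / 3.6 = 5507

5507 kW


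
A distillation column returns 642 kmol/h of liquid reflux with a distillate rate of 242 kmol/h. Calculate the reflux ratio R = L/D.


Reflux ratio definition: R = L / D (liquid returned / distillate withdrawn)
L = 642 kmol/h, D = 242 kmol/h
R = 642 / 242 = 2.653

2.653


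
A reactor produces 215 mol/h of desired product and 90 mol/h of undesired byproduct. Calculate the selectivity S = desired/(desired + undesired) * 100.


Selectivity = desired / (desired + undesired) * 100
Total products = 215 + 90 = 305 mol/h
S = 215 / 305 * 100
= 0.7049 * 100
= 70.49 %

70.49 %


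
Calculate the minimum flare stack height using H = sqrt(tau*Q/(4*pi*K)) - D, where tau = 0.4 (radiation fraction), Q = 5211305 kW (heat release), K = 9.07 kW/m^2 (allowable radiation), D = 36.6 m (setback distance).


tau*Q/(4*pi*K) = 0.4 * 5211305 / (4 * pi * 9.07) = 18289
sqrt(18289) = 135.237
H = 135.237 - 36.6 = 98.64

98.64 m


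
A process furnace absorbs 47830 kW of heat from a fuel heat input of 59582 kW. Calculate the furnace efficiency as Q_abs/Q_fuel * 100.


Furnace efficiency = Q_absorbed / Q_fuel * 100
= 47830 / 59582 * 100 = 80.28

80.28 %


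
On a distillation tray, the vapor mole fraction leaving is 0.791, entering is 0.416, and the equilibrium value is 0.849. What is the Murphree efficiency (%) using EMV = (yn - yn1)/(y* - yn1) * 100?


Murphree vapor efficiency: EMV = (y_n - y_(n-1)) / (y*_n - y_(n-1)) * 100
EMV = (0.791 - 0.416) / (0.849 - 0.416) * 100 = 0.375 / 0.433 * 100 = 86.61

86.61 %


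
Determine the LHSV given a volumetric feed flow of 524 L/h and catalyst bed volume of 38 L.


LHSV = volumetric feed rate / catalyst volume
= 524 L/h / 38 L
= 13.79 h^-1

13.79 h^-1


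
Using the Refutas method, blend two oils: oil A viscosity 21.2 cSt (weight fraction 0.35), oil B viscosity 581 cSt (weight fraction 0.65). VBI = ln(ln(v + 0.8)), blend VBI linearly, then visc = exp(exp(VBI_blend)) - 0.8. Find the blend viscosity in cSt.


Refutas method: VBN_i = 14.534*ln(ln(visc_i + 0.8)) + 10.975, blended linearly by mass fraction; since VBN is linear in VBI_i = ln(ln(visc_i + 0.8)) and the fractions sum to 1, blend VBI directly: visc = exp(exp(VBI_blend)) - 0.8
VBI_1 = ln(ln(21.2 + 0.8)) = 1.12851
VBI_2 = ln(ln(581 + 0.8)) = 1.85099
VBI_blend = 0.35 * 1.12851 + 0.65 * 1.85099 = 1.59812
visc_blend = exp(exp(1.59812)) - 0.8 = 139.5

139.5 cSt


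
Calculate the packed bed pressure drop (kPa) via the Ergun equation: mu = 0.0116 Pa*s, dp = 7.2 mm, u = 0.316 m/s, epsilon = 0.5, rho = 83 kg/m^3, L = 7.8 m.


dp = 7.2 mm = 0.0072 m
Viscous term = 150*0.0116*0.316*(1-0.5)^2 / (0.0072^2*0.5^3) = 21213
Inertial term = 1.75*83*0.316^2*(1-0.5) / (0.0072*0.5^3) = 8057.82
dP/L = 21213 + 8057.82 = 29270.8 Pa/m
dP = 29270.8 * 7.8 / 1000 = 228.3 kPa

228.3 kPa


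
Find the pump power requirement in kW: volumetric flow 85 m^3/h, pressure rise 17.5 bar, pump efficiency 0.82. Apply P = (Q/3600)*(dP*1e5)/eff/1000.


Q = 85 / 3600 = 0.0236111 m^3/s
P = 0.0236111 * (17.5 * 1e5) / 0.82 / 1000 = 50.39

50.39 kW


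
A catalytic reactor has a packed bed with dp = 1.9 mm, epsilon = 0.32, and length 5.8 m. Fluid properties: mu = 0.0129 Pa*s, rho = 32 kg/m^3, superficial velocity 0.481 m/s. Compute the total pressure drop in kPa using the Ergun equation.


dp = 1.9 mm = 0.0019 m
Viscous term = 150*0.0129*0.481*(1-0.32)^2 / (0.0019^2*0.32^3) = 3638200
Inertial term = 1.75*32*0.481^2*(1-0.32) / (0.0019*0.32^3) = 141509
dP/L = 3638200 + 141509 = 3779710 Pa/m
dP = 3779710 * 5.8 / 1000 = 21920 kPa

21920 kPa


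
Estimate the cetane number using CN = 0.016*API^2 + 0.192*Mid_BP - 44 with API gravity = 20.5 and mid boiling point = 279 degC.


CN = 0.016 * 20.5^2 + 0.192 * 279 - 44
CN = 6.724 + 53.568 - 44 = 16.292

16.292


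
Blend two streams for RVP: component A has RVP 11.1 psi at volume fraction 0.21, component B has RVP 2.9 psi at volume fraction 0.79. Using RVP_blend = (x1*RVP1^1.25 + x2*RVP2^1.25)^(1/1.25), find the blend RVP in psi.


Chevron index: RVP_blend = (sum xi*RVPi^1.25)^(1/1.25)
RVP^1.25 terms: 0.21 * 11.1^1.25 + 0.79 * 2.9^1.25 = 7.24442
RVP_blend = 7.24442^(1/1.25) = 4.875

4.875 psi


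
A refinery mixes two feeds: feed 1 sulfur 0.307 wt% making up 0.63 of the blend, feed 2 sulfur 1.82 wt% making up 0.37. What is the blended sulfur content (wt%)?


Linear sulfur blending: S_blend = x1*S1 + x2*S2
Contribution 1: 0.63 * 0.307 = 0.19341 wt%
Contribution 2: 0.37 * 1.82 = 0.6734 wt%
S_blend = 0.19341 + 0.6734 = 0.86681

0.86681 wt%


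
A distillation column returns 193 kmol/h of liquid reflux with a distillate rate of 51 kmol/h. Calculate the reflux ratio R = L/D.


Reflux ratio definition: R = L / D (liquid returned / distillate withdrawn)
L = 193 kmol/h, D = 51 kmol/h
R = 193 / 51 = 3.784

3.784


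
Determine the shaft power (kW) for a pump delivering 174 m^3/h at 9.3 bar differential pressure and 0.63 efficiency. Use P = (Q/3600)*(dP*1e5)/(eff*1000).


Q = 174 / 3600 = 0.0483333 m^3/s
P = 0.0483333 * (9.3 * 1e5) / 0.63 / 1000 = 71.35

71.35 kW


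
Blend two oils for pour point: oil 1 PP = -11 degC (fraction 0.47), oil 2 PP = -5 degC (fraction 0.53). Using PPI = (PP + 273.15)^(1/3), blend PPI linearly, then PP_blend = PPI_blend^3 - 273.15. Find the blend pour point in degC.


PPI_1 = (-11 + 273.15)^(1/3) = 6.400049
PPI_2 = (-5 + 273.15)^(1/3) = 6.448508
PPI_blend = 0.47 * 6.400049 + 0.53 * 6.448508 = 6.425732
PP_blend = 6.425732^3 - 273.15 = 265.3187 - 273.15 = -7.83

-7.83 degC


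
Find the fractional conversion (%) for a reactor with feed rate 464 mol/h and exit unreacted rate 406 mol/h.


X = (F_in - F_out) / F_in * 100
Moles reacted = 464 - 406 = 58
X = 58 / 464 * 100
= 0.1250 * 100
= 12.50 %

12.50 %


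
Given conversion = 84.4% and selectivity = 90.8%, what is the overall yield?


Overall yield = conversion (%) * selectivity (%) / 100
Conversion = 84.4%, Selectivity = 90.8%
Y = 84.4 * 90.8 / 100
= 76.6352 %

76.6352 %


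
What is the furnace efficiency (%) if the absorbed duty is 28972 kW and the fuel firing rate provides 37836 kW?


Furnace efficiency = Q_absorbed / Q_fuel * 100
= 28972 / 37836 * 100 = 76.57

76.57 %


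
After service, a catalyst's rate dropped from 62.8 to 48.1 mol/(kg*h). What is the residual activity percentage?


Activity (%) = (rate_used / rate_fresh) * 100
rate_used = 48.1, rate_fresh = 62.8
= (48.1 / 62.8) * 100
= 0.7659 * 100 = 76.59

76.59 %


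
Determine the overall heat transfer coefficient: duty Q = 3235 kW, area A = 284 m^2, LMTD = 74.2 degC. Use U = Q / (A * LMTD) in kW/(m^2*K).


From Q = U*A*LMTD, U = Q / (A * LMTD)
U = 3235 / (284 * 74.2) = 3235 / 21072.8 = 0.1535

0.1535 kW/(m^2*K)


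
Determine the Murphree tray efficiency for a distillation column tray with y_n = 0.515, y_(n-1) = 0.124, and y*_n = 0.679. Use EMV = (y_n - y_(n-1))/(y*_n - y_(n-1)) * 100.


Murphree vapor efficiency: EMV = (y_n - y_(n-1)) / (y*_n - y_(n-1)) * 100
EMV = (0.515 - 0.124) / (0.679 - 0.124) * 100 = 0.391 / 0.555 * 100 = 70.45

70.45 %


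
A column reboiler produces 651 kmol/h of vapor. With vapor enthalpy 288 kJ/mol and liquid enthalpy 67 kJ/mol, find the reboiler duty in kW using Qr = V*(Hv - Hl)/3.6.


Qr = 651 * (288 - 67) / 3.6 = 651 * 221 / 3.6 = 39960

39960 kW


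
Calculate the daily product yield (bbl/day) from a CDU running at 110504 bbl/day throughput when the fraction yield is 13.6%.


Crude throughput = 110504 bbl/day
Fraction yield = 13.6%
yield = throughput * fraction / 100
yield = 110504 * 13.6 / 100 = 15028.544

15028.544 bbl/day


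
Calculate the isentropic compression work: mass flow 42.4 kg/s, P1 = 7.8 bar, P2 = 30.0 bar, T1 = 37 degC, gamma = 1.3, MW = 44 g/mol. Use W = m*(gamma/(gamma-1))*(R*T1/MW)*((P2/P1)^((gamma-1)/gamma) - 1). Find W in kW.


Isentropic work: W = m*(gamma/(gamma-1))*(R*T1/MW)*((P2/P1)^((gamma-1)/gamma) - 1)
T1 = 37 + 273.15 = 310.15 K
Pressure ratio = 30.0 / 7.8 = 3.84615
Exponent = (1.3 - 1)/1.3 = 0.230769
(P2/P1)^exp - 1 = 3.84615^0.230769 - 1 = 0.364602
W = 42.4 * 1.3 / 0.3 * 8.314 * 310.15 / 44 * 0.364602 = 3926

3926 kW


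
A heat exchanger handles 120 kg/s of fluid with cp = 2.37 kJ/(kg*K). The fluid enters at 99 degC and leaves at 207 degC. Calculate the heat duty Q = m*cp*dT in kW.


Q = m_dot * cp * delta_T
delta_T = 207 - 99 = 108 K
Q = 120 * 2.37 * 108
= 284.4 * 108
= 30715.2 kW

30715.2 kW


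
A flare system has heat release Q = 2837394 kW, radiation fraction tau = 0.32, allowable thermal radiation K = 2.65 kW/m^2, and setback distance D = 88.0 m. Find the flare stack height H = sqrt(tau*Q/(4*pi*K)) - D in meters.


tau*Q/(4*pi*K) = 0.32 * 2837394 / (4 * pi * 2.65) = 27265.5
sqrt(27265.5) = 165.123
H = 165.123 - 88.0 = 77.12

77.12 m


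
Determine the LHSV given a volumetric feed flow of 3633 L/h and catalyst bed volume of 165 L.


LHSV = volumetric feed rate / catalyst volume
= 3633 L/h / 165 L
= 22.02 h^-1

22.02 h^-1


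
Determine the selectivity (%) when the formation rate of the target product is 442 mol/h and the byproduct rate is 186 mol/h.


Selectivity = desired / (desired + undesired) * 100
Total products = 442 + 186 = 628 mol/h
S = 442 / 628 * 100
= 0.7038 * 100
= 70.38 %

70.38 %


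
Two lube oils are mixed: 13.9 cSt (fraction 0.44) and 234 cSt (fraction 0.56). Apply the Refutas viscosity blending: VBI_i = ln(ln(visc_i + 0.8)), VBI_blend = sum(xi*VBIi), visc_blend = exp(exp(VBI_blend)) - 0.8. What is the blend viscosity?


Refutas method: VBN_i = 14.534*ln(ln(visc_i + 0.8)) + 10.975, blended linearly by mass fraction; since VBN is linear in VBI_i = ln(ln(visc_i + 0.8)) and the fractions sum to 1, blend VBI directly: visc = exp(exp(VBI_blend)) - 0.8
VBI_1 = ln(ln(13.9 + 0.8)) = 0.988741
VBI_2 = ln(ln(234 + 0.8)) = 1.69722
VBI_blend = 0.44 * 0.988741 + 0.56 * 1.69722 = 1.38549
visc_blend = exp(exp(1.38549)) - 0.8 = 53.62

53.62 cSt


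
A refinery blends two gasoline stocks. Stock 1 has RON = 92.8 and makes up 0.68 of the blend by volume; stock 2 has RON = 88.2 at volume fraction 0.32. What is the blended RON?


Linear blending: RON_blend = sum(vi * RONi)
Contribution 1: 0.68 * 92.8 = 63.104
Contribution 2: 0.32 * 88.2 = 28.224
RON_blend = 63.104 + 28.224 = 91.328

91.328


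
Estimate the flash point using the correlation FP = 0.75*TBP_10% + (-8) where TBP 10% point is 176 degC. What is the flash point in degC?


FP = 0.75 * 176 + (-8) = 124

124 degC


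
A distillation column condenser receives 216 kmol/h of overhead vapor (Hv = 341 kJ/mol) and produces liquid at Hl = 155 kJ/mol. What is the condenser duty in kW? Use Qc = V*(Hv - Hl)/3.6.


Qc = 216 * (341 - 155) / 3.6 = 216 * 186 / 3.6 = 11160

11160 kW


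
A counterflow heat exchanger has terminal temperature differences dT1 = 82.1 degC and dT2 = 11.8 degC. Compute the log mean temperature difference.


LMTD = (dT1 - dT2) / ln(dT1/dT2)
= (82.1 - 11.8) / ln(82.1 / 11.8) = 70.3 / 1.93984 = 36.24

36.24 degC


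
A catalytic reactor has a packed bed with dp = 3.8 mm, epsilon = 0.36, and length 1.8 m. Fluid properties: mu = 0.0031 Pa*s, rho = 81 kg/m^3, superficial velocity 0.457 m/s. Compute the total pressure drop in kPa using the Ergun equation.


dp = 3.8 mm = 0.0038 m
Viscous term = 150*0.0031*0.457*(1-0.36)^2 / (0.0038^2*0.36^3) = 129198
Inertial term = 1.75*81*0.457^2*(1-0.36) / (0.0038*0.36^3) = 106867
dP/L = 129198 + 106867 = 236065 Pa/m
dP = 236065 * 1.8 / 1000 = 424.9 kPa

424.9 kPa


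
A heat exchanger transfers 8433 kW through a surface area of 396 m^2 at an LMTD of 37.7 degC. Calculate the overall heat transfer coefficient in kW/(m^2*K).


From Q = U*A*LMTD, U = Q / (A * LMTD)
U = 8433 / (396 * 37.7) = 8433 / 14929.2 = 0.5649

0.5649 kW/(m^2*K)


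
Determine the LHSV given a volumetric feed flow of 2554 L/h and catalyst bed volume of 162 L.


LHSV = volumetric feed rate / catalyst volume
= 2554 L/h / 162 L
= 15.77 h^-1

15.77 h^-1


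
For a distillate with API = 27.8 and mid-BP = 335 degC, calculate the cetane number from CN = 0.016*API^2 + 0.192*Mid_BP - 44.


CN = 0.016 * 27.8^2 + 0.192 * 335 - 44
CN = 12.36544 + 64.32 - 44 = 32.68544

32.68544


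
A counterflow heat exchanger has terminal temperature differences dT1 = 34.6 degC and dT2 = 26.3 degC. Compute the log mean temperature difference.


LMTD = (dT1 - dT2) / ln(dT1/dT2)
= (34.6 - 26.3) / ln(34.6 / 26.3) = 8.3 / 0.274285 = 30.26

30.26 degC


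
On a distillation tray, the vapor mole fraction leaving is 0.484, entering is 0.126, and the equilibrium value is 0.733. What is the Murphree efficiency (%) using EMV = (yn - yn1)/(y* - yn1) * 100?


Murphree vapor efficiency: EMV = (y_n - y_(n-1)) / (y*_n - y_(n-1)) * 100
EMV = (0.484 - 0.126) / (0.733 - 0.126) * 100 = 0.358 / 0.607 * 100 = 58.98

58.98 %


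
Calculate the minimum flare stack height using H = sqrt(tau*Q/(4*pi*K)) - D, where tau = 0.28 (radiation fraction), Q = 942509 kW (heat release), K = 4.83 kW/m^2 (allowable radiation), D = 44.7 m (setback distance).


tau*Q/(4*pi*K) = 0.28 * 942509 / (4 * pi * 4.83) = 4347.97
sqrt(4347.97) = 65.9391
H = 65.9391 - 44.7 = 21.24

21.24 m


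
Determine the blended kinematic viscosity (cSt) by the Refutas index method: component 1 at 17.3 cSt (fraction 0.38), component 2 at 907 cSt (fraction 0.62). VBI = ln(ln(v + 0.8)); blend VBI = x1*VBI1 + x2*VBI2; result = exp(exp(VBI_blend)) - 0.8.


Refutas method: VBN_i = 14.534*ln(ln(visc_i + 0.8)) + 10.975, blended linearly by mass fraction; since VBN is linear in VBI_i = ln(ln(visc_i + 0.8)) and the fractions sum to 1, blend VBI directly: visc = exp(exp(VBI_blend)) - 0.8
VBI_1 = ln(ln(17.3 + 0.8)) = 1.0633
VBI_2 = ln(ln(907 + 0.8)) = 1.91854
VBI_blend = 0.38 * 1.0633 + 0.62 * 1.91854 = 1.59355
visc_blend = exp(exp(1.59355)) - 0.8 = 136.4

136.4 cSt


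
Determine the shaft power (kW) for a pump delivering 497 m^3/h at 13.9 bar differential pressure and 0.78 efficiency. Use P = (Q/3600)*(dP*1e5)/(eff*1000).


Q = 497 / 3600 = 0.138056 m^3/s
P = 0.138056 * (13.9 * 1e5) / 0.78 / 1000 = 246.0

246.0 kW


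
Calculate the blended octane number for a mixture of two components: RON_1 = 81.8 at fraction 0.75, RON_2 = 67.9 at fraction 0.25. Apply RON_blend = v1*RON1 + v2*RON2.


Linear blending: RON_blend = sum(vi * RONi)
Contribution 1: 0.75 * 81.8 = 61.35
Contribution 2: 0.25 * 67.9 = 16.975
RON_blend = 61.35 + 16.975 = 78.325

78.325


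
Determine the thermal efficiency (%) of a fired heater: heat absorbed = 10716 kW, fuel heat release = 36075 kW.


Furnace efficiency = Q_absorbed / Q_fuel * 100
= 10716 / 36075 * 100 = 29.70

29.70 %


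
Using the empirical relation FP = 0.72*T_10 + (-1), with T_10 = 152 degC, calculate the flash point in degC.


FP = 0.72 * 152 + (-1) = 108.44

108.44 degC


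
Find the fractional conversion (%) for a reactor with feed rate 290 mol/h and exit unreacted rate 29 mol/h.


X = (F_in - F_out) / F_in * 100
Moles reacted = 290 - 29 = 261
X = 261 / 290 * 100
= 0.9000 * 100
= 90.00 %

90.00 %


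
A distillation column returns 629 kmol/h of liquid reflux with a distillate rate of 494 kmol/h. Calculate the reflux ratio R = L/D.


Reflux ratio definition: R = L / D (liquid returned / distillate withdrawn)
L = 629 kmol/h, D = 494 kmol/h
R = 629 / 494 = 1.273

1.273


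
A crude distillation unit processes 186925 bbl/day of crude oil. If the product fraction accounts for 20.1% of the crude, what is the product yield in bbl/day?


Crude throughput = 186925 bbl/day
Fraction yield = 20.1%
yield = throughput * fraction / 100
yield = 186925 * 20.1 / 100 = 37571.925

37571.925 bbl/day


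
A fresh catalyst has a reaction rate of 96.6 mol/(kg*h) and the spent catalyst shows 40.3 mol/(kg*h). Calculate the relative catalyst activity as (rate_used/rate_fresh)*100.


Activity (%) = (rate_used / rate_fresh) * 100
rate_used = 40.3, rate_fresh = 96.6
= (40.3 / 96.6) * 100
= 0.4172 * 100 = 41.72

41.72 %


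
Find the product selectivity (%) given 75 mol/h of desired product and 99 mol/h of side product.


Selectivity = desired / (desired + undesired) * 100
Total products = 75 + 99 = 174 mol/h
S = 75 / 174 * 100
= 0.4310 * 100
= 43.10 %

43.10 %


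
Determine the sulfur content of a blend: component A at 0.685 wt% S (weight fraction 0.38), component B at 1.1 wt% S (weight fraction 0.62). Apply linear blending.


Linear sulfur blending: S_blend = x1*S1 + x2*S2
Contribution 1: 0.38 * 0.685 = 0.2603 wt%
Contribution 2: 0.62 * 1.1 = 0.682 wt%
S_blend = 0.2603 + 0.682 = 0.9423

0.9423 wt%


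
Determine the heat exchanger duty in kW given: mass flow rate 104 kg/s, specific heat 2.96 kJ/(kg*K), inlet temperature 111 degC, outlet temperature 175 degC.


Q = m_dot * cp * delta_T
delta_T = 175 - 111 = 64 K
Q = 104 * 2.96 * 64
= 307.84 * 64
= 19701.76 kW

19701.76 kW


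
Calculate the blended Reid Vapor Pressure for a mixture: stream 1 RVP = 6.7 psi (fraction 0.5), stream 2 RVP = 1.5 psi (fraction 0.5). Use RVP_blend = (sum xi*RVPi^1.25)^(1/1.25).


Chevron index: RVP_blend = (sum xi*RVPi^1.25)^(1/1.25)
RVP^1.25 terms: 0.5 * 6.7^1.25 + 0.5 * 1.5^1.25 = 6.2197
RVP_blend = 6.2197^(1/1.25) = 4.315

4.315 psi


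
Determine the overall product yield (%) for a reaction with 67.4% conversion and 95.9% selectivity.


Overall yield = conversion (%) * selectivity (%) / 100
Conversion = 67.4%, Selectivity = 95.9%
Y = 67.4 * 95.9 / 100
= 64.6366 %

64.6366 %


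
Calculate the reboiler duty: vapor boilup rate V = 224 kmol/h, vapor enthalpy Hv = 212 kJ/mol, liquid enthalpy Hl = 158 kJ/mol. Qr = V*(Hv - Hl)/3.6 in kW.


Qr = 224 * (212 - 158) / 3.6 = 224 * 54 / 3.6 = 3360

3360 kW


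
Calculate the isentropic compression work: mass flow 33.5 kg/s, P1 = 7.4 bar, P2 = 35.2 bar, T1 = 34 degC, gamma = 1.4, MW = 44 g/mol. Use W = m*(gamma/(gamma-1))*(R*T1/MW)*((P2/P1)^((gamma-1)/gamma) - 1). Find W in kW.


Isentropic work: W = m*(gamma/(gamma-1))*(R*T1/MW)*((P2/P1)^((gamma-1)/gamma) - 1)
T1 = 34 + 273.15 = 307.15 K
Pressure ratio = 35.2 / 7.4 = 4.75676
Exponent = (1.4 - 1)/1.4 = 0.285714
(P2/P1)^exp - 1 = 4.75676^0.285714 - 1 = 0.561411
W = 33.5 * 1.4 / 0.4 * 8.314 * 307.15 / 44 * 0.561411 = 3820

3820 kW


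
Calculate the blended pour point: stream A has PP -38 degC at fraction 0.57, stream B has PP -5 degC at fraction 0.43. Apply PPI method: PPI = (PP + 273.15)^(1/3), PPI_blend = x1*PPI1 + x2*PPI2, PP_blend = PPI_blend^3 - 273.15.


PPI_1 = (-38 + 273.15)^(1/3) = 6.172318
PPI_2 = (-5 + 273.15)^(1/3) = 6.448508
PPI_blend = 0.57 * 6.172318 + 0.43 * 6.448508 = 6.29108
PP_blend = 6.29108^3 - 273.15 = 248.9864 - 273.15 = -24.16

-24.16 degC


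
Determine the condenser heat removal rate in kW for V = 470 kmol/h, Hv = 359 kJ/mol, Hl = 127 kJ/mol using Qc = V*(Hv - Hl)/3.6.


Qc = 470 * (359 - 127) / 3.6 = 470 * 232 / 3.6 = 30290

30290 kW


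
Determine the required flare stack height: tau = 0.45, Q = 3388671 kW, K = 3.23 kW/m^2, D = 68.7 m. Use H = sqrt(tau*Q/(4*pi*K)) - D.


tau*Q/(4*pi*K) = 0.45 * 3388671 / (4 * pi * 3.23) = 37569
sqrt(37569) = 193.827
H = 193.827 - 68.7 = 125.1

125.1 m


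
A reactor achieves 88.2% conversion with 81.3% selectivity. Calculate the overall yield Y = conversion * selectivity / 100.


Overall yield = conversion (%) * selectivity (%) / 100
Conversion = 88.2%, Selectivity = 81.3%
Y = 88.2 * 81.3 / 100
= 71.7066 %

71.7066 %


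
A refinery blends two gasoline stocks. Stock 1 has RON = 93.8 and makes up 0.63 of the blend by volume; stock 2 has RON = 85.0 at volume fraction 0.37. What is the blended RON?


Linear blending: RON_blend = sum(vi * RONi)
Contribution 1: 0.63 * 93.8 = 59.094
Contribution 2: 0.37 * 85.0 = 31.45
RON_blend = 59.094 + 31.45 = 90.544

90.544


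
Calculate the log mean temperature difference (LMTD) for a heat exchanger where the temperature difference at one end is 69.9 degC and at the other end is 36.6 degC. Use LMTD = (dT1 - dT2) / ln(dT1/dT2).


LMTD = (dT1 - dT2) / ln(dT1/dT2)
= (69.9 - 36.6) / ln(69.9 / 36.6) = 33.3 / 0.647017 = 51.47

51.47 degC


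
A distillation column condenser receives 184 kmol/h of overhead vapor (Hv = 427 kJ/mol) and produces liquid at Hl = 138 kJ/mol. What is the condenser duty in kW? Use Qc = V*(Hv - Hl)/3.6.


Qc = 184 * (427 - 138) / 3.6 = 184 * 289 / 3.6 = 14770

14770 kW


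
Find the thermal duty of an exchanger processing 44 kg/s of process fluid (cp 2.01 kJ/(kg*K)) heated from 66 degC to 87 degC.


Q = m_dot * cp * delta_T
delta_T = 87 - 66 = 21 K
Q = 44 * 2.01 * 21
= 88.44 * 21
= 1857.24 kW

1857.24 kW


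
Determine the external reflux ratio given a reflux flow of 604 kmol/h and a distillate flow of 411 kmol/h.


Reflux ratio definition: R = L / D (liquid returned / distillate withdrawn)
L = 604 kmol/h, D = 411 kmol/h
R = 604 / 411 = 1.470

1.470


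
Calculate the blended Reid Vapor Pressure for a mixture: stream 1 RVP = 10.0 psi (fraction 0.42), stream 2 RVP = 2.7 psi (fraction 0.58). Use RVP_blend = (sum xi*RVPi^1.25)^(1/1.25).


Chevron index: RVP_blend = (sum xi*RVPi^1.25)^(1/1.25)
RVP^1.25 terms: 0.42 * 10.0^1.25 + 0.58 * 2.7^1.25 = 9.47617
RVP_blend = 9.47617^(1/1.25) = 6.044

6.044 psi


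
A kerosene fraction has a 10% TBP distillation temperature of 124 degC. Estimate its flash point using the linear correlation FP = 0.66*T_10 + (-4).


FP = 0.66 * 124 + (-4) = 77.84

77.84 degC


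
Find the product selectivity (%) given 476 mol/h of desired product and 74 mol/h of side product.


Selectivity = desired / (desired + undesired) * 100
Total products = 476 + 74 = 550 mol/h
S = 476 / 550 * 100
= 0.8655 * 100
= 86.55 %

86.55 %


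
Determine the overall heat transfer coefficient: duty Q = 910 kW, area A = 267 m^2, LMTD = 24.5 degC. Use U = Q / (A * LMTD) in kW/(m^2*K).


From Q = U*A*LMTD, U = Q / (A * LMTD)
U = 910 / (267 * 24.5) = 910 / 6541.5 = 0.1391

0.1391 kW/(m^2*K)


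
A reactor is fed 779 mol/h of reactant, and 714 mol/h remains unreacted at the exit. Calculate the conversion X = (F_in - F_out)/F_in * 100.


X = (F_in - F_out) / F_in * 100
Moles reacted = 779 - 714 = 65
X = 65 / 779 * 100
= 0.08344 * 100
= 8.344 %

8.344 %


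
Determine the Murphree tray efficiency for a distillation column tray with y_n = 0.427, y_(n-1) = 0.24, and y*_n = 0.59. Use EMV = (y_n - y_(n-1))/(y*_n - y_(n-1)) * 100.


Murphree vapor efficiency: EMV = (y_n - y_(n-1)) / (y*_n - y_(n-1)) * 100
EMV = (0.427 - 0.24) / (0.59 - 0.24) * 100 = 0.187 / 0.35 * 100 = 53.43

53.43 %


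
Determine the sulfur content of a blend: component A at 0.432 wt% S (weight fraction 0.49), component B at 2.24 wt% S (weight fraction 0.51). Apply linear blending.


Linear sulfur blending: S_blend = x1*S1 + x2*S2
Contribution 1: 0.49 * 0.432 = 0.21168 wt%
Contribution 2: 0.51 * 2.24 = 1.1424 wt%
S_blend = 0.21168 + 1.1424 = 1.35408

1.35408 wt%


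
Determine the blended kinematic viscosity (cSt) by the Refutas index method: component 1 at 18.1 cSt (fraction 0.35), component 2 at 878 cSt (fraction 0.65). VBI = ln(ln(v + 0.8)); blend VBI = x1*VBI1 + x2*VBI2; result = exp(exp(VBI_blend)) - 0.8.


Refutas method: VBN_i = 14.534*ln(ln(visc_i + 0.8)) + 10.975, blended linearly by mass fraction; since VBN is linear in VBI_i = ln(ln(visc_i + 0.8)) and the fractions sum to 1, blend VBI directly: visc = exp(exp(VBI_blend)) - 0.8
VBI_1 = ln(ln(18.1 + 0.8)) = 1.07812
VBI_2 = ln(ln(878 + 0.8)) = 1.91376
VBI_blend = 0.35 * 1.07812 + 0.65 * 1.91376 = 1.62129
visc_blend = exp(exp(1.62129)) - 0.8 = 156.7

156.7 cSt


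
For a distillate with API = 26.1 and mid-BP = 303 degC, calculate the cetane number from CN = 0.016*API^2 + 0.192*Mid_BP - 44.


CN = 0.016 * 26.1^2 + 0.192 * 303 - 44
CN = 10.89936 + 58.176 - 44 = 25.07536

25.07536


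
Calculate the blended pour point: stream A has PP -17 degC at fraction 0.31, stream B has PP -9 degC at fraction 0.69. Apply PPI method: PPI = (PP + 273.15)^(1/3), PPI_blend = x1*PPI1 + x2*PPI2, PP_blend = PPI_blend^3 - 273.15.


PPI_1 = (-17 + 273.15)^(1/3) = 6.350844
PPI_2 = (-9 + 273.15)^(1/3) = 6.416283
PPI_blend = 0.31 * 6.350844 + 0.69 * 6.416283 = 6.395997
PP_blend = 6.395997^3 - 273.15 = 261.6524 - 273.15 = -11.5

-11.5 degC


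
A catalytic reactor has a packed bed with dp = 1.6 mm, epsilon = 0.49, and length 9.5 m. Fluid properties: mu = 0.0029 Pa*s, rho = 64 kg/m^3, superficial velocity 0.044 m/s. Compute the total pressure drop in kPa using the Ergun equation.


dp = 1.6 mm = 0.0016 m
Viscous term = 150*0.0029*0.044*(1-0.49)^2 / (0.0016^2*0.49^3) = 16529.3
Inertial term = 1.75*64*0.044^2*(1-0.49) / (0.0016*0.49^3) = 587.47
dP/L = 16529.3 + 587.47 = 17116.8 Pa/m
dP = 17116.8 * 9.5 / 1000 = 162.6 kPa

162.6 kPa


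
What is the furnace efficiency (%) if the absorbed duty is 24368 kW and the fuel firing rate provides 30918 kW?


Furnace efficiency = Q_absorbed / Q_fuel * 100
= 24368 / 30918 * 100 = 78.81

78.81 %


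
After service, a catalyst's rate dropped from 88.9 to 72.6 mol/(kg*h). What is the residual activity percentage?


Activity (%) = (rate_used / rate_fresh) * 100
rate_used = 72.6, rate_fresh = 88.9
= (72.6 / 88.9) * 100
= 0.8166 * 100 = 81.66

81.66 %


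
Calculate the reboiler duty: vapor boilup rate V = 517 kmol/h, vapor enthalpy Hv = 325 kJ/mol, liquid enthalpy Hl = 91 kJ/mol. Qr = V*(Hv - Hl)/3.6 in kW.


Qr = 517 * (325 - 91) / 3.6 = 517 * 234 / 3.6 = 33600

33600 kW
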